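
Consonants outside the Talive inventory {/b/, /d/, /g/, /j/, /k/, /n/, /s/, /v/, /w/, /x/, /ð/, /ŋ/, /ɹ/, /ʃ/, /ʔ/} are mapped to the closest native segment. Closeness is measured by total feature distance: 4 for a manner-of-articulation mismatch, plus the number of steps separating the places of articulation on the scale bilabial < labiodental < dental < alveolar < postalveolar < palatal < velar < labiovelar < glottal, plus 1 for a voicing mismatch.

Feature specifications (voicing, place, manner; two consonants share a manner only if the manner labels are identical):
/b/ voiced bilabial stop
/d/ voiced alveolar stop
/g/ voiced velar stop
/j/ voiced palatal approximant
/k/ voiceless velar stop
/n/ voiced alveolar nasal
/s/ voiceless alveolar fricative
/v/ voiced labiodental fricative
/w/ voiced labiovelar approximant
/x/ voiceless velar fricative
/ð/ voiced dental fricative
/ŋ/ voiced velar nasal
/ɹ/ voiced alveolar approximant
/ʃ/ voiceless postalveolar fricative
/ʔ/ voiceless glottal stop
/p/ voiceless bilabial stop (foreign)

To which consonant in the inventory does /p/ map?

b

/b/ is closest: same manner (stop), place distance 0 (bilabial→bilabial), voicing differs (+1); total 1. Next closest is /d/ at distance 4.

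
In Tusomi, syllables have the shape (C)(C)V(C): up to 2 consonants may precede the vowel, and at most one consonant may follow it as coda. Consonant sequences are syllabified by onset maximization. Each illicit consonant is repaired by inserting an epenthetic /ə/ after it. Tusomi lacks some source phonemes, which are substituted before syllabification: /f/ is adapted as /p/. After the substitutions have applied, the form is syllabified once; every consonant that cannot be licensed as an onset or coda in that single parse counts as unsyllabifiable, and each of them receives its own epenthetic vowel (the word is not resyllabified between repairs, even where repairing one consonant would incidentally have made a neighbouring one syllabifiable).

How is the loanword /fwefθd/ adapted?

Substitution: /f/ → /p/, giving /pwepθd/.
The consonants /θ/, /d/ cannot be parsed into a legal (C)(C)V(C) syllable (at most one coda consonant is licensed; onsets may contain at most 2 consonants).
Each unlicensed consonant becomes the onset of a new syllable: /θ/ → /θə/, /d/ → /də/.

pwepθədə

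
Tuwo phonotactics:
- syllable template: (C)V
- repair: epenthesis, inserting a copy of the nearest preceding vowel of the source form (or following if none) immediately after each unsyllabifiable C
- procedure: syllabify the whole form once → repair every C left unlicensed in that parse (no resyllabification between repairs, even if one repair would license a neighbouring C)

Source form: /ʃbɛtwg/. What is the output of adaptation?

Syllabifying with onset maximization leaves /ʃ/, /t/, /w/, /g/ stranded (no codas are permitted; onsets are limited to one consonant).
Epenthesis after each stranded consonant: /ʃ/ → /ʃɛ/, /t/ → /tɛ/, /w/ → /wɛ/, /g/ → /gɛ/.

ʃɛbɛtɛwɛgɛ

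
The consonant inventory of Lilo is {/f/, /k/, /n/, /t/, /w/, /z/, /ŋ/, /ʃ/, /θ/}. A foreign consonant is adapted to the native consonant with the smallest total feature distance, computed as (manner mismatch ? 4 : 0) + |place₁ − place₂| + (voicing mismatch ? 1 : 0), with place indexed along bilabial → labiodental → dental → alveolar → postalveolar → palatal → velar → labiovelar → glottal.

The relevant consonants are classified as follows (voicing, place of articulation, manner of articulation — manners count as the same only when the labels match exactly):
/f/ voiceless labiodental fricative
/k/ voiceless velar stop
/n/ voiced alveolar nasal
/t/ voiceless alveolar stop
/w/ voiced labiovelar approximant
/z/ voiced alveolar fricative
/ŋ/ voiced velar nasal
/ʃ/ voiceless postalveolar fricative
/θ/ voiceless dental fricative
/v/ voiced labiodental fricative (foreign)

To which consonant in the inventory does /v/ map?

f

/f/ is closest: same manner (fricative), place distance 0 (labiodental→labiodental), voicing differs (+1); total 1. Next closest is /z/ at distance 2.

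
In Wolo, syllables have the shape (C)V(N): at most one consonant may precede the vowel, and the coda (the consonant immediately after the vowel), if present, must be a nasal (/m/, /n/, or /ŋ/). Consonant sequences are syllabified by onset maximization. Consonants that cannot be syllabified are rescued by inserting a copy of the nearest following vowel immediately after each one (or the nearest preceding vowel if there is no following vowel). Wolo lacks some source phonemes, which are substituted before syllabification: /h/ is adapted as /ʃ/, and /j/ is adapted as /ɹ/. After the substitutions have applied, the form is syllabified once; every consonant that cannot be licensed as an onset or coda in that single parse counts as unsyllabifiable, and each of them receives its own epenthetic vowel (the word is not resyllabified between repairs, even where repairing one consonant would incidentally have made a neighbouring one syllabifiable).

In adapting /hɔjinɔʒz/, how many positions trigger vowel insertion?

2

After substitution the input is /ʃɔɹinɔʒz/.
The unsyllabifiable consonants are /ʒ/, /z/; each receives one epenthetic vowel.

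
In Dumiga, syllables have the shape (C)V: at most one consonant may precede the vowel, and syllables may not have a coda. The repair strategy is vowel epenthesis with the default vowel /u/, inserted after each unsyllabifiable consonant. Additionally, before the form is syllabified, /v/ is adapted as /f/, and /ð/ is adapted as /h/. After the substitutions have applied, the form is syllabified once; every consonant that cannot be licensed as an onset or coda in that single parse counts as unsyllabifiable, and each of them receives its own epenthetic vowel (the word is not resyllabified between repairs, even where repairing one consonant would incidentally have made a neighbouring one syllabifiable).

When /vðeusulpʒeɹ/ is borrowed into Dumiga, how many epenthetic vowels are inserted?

4

After substitution the input is /fheusulpʒeɹ/.
The unsyllabifiable consonants are /f/, /l/, /p/, /ɹ/; each receives one epenthetic vowel.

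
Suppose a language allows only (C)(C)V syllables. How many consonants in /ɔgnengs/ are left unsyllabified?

3

Syllabifying with onset maximization leaves /n/, /g/, /s/ stranded (no codas are permitted; onsets may contain at most 2 consonants).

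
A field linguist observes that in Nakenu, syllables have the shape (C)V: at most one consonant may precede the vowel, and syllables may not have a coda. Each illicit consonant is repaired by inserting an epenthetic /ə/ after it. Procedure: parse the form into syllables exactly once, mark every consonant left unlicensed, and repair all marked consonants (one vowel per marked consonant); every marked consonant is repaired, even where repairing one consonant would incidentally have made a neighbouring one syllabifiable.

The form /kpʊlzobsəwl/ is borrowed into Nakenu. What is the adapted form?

The consonants /k/, /l/, /b/, /w/, /l/ cannot be parsed into a legal (C)V syllable (no codas are permitted; onsets are limited to one consonant).
Epenthesis after each stranded consonant: /k/ → /kə/, /l/ → /lə/, /b/ → /bə/, /w/ → /wə/, /l/ → /lə/.

kəpʊləzobəsəwələ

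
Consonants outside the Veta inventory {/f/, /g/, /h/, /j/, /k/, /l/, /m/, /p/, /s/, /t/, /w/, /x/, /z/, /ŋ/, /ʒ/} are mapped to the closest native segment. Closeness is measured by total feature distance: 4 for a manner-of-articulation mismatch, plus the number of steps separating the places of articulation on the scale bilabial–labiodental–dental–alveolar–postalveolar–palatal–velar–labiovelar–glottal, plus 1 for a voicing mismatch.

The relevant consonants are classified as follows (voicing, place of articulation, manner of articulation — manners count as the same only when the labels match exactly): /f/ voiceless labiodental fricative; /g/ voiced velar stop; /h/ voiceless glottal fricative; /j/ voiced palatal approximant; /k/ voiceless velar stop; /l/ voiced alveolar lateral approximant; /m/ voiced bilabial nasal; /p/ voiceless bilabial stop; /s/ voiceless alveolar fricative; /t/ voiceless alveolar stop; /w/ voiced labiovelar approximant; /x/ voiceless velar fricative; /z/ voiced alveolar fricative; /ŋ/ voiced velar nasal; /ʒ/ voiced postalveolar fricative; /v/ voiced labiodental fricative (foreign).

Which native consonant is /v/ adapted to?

/f/ is closest: same manner (fricative), place distance 0 (labiodental→labiodental), voicing differs (+1); total 1. Next closest is /z/ at distance 2.

f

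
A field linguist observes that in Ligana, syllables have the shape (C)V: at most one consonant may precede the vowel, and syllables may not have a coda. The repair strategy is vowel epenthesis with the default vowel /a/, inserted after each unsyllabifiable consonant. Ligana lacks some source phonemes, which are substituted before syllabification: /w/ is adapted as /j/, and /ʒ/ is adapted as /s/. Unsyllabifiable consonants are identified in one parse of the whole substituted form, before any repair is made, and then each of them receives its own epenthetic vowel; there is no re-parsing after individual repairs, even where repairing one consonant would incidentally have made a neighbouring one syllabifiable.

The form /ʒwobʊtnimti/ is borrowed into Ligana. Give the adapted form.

Substitution: /ʒ/ → /s/, /w/ → /j/, giving /sjobʊtnimti/.
Under (C)V, the unsyllabifiable consonants are /s/, /t/, /m/ (no codas are permitted; onsets are limited to one consonant).
Each unlicensed consonant becomes the onset of a new syllable: /s/ → /sa/, /t/ → /ta/, /m/ → /ma/.

sajobʊtanimati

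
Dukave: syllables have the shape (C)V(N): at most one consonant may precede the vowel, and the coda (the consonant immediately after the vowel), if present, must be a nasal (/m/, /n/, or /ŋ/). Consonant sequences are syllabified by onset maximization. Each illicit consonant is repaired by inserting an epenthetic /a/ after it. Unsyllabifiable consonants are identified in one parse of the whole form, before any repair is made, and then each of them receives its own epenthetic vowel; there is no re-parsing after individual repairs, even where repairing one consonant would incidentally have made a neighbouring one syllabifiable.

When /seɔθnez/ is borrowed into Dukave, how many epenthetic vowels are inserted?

The unsyllabifiable consonants are /θ/, /z/; each receives one epenthetic vowel.

2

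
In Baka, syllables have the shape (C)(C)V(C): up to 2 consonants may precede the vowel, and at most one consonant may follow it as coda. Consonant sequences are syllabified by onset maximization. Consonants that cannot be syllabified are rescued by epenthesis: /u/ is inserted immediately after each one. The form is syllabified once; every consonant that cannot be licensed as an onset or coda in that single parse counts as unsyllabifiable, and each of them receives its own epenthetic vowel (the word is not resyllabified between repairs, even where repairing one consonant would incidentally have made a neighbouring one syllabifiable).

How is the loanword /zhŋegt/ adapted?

Under (C)(C)V(C), the unsyllabifiable consonants are /z/, /t/ (at most one coda consonant is licensed; onsets may contain at most 2 consonants).
Each unlicensed consonant becomes the onset of a new syllable: /z/ → /zu/, /t/ → /tu/.

zuhŋegtu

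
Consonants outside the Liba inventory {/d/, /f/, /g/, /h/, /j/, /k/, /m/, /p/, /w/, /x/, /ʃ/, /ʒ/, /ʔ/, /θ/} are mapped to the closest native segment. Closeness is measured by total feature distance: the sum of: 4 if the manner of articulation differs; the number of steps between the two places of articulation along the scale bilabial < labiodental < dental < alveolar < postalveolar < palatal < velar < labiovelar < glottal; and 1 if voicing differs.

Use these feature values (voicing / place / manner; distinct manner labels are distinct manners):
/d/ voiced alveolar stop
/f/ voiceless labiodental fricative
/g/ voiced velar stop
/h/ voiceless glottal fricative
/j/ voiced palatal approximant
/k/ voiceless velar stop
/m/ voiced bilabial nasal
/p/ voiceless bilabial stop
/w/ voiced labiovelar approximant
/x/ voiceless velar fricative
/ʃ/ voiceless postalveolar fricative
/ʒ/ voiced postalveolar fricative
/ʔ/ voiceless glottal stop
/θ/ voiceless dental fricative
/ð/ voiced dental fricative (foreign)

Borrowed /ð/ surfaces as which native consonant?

/θ/ is closest: same manner (fricative), place distance 0 (dental→dental), voicing differs (+1); total 1. Next closest is /f/ at distance 2.

θ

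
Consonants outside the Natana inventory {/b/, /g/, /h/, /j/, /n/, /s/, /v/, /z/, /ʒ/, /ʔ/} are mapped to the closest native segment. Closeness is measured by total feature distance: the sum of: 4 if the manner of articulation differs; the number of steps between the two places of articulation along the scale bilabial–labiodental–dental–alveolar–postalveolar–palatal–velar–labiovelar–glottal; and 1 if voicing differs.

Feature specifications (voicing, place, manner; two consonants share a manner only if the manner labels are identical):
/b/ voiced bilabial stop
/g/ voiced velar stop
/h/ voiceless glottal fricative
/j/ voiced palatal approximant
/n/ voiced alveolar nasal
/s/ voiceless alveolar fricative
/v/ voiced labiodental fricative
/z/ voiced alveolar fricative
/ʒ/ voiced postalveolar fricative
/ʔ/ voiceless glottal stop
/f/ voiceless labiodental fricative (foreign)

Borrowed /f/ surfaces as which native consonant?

/v/ is closest: same manner (fricative), place distance 0 (labiodental→labiodental), voicing differs (+1); total 1. Next closest is /s/ at distance 2.

v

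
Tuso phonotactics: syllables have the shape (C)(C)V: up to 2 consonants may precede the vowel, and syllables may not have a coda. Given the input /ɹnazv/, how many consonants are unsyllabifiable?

Syllabifying with onset maximization leaves /z/, /v/ stranded (no codas are permitted; onsets may contain at most 2 consonants).

2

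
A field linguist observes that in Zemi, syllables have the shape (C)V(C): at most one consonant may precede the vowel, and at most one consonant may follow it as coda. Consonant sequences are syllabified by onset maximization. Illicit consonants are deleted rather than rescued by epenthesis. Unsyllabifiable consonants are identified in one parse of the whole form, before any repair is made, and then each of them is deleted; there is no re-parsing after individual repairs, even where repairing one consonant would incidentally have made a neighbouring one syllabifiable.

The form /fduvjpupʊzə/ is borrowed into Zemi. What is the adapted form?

Under (C)V(C), the unsyllabifiable consonants are /f/, /j/ (at most one coda consonant is licensed; onsets are limited to one consonant).
Deletion applies to /f/, /j/.

duvpupʊzə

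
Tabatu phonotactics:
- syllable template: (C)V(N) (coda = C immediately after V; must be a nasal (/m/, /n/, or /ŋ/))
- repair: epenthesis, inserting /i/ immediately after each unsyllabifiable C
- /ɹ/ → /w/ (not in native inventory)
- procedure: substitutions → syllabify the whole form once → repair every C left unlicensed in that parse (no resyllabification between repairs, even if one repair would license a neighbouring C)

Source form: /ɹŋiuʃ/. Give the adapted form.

Substitution: /ɹ/ → /w/, giving /wŋiuʃ/.
The consonants /w/, /ʃ/ cannot be parsed into a legal (C)V(N) syllable (only a nasal (/m/, /n/, or /ŋ/) is licensed in coda position; onsets are limited to one consonant).
Inserting the epenthetic vowel yields /w/ → /wi/, /ʃ/ → /ʃi/.

wiŋiuʃi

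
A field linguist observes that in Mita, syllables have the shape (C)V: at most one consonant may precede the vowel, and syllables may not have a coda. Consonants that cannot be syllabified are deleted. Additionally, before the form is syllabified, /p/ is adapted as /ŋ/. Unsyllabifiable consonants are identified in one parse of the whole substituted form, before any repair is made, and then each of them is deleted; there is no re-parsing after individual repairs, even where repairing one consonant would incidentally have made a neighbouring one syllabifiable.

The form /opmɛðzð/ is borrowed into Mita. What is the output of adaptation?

omɛ

Substitution: /p/ → /ŋ/, giving /oŋmɛðzð/.
Under (C)V, the unsyllabifiable consonants are /ŋ/, /ð/, /z/, /ð/ (no codas are permitted; onsets are limited to one consonant).
Deletion applies to /ŋ/, /ð/, /z/, /ð/.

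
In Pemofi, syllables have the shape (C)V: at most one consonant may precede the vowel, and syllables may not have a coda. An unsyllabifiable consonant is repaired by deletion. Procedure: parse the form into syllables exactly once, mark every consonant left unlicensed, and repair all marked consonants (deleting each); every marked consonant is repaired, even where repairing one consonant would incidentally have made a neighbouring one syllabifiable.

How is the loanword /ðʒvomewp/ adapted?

vome

The consonants /ð/, /ʒ/, /w/, /p/ cannot be parsed into a legal (C)V syllable (no codas are permitted; onsets are limited to one consonant).
Deletion applies to /ð/, /ʒ/, /w/, /p/.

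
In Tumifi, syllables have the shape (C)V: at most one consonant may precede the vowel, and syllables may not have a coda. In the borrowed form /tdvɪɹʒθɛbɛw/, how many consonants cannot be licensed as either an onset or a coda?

5

Syllabifying with onset maximization leaves /t/, /d/, /ɹ/, /ʒ/, /w/ stranded (no codas are permitted; onsets are limited to one consonant).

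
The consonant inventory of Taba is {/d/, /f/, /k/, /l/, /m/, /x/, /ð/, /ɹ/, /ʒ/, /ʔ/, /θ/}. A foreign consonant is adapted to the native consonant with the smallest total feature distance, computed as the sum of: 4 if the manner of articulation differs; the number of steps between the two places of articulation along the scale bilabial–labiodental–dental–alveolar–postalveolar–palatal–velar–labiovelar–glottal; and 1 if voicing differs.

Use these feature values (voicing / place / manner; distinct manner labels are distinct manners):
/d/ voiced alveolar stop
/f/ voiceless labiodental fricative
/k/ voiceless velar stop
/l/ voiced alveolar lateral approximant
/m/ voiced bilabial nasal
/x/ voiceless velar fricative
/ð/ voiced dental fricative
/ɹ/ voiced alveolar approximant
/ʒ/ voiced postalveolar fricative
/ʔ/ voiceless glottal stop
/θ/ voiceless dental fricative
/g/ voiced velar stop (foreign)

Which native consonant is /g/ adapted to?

/k/ is closest: same manner (stop), place distance 0 (velar→velar), voicing differs (+1); total 1. Next closest is /d/ at distance 3.

k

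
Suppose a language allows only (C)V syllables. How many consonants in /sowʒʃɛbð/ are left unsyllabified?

4

Under (C)V, the unsyllabifiable consonants are /w/, /ʒ/, /b/, /ð/ (no codas are permitted; onsets are limited to one consonant).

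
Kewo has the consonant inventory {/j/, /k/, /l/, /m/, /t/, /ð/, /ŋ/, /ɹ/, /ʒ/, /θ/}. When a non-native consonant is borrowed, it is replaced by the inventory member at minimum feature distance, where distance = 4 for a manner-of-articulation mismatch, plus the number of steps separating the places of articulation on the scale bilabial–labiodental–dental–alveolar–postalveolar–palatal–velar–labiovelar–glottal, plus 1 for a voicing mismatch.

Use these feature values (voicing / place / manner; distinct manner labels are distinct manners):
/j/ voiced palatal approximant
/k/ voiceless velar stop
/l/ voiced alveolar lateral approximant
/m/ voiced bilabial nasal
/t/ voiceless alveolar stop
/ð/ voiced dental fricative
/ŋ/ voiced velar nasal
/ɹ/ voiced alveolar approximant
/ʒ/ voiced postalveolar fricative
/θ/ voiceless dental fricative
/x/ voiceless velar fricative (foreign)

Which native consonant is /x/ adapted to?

ʒ

/ʒ/ is closest: same manner (fricative), place distance 2 (velar→postalveolar), voicing differs (+1); total 3. Next closest is /k/ at distance 4.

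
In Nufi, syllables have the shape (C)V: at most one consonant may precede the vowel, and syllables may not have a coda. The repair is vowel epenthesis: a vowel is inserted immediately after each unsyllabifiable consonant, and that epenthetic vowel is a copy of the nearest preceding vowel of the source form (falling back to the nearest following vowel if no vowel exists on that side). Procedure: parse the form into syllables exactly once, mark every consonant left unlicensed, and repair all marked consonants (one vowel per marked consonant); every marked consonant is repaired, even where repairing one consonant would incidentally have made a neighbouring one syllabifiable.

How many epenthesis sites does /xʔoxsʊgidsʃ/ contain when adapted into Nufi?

5

The unsyllabifiable consonants are /x/, /x/, /d/, /s/, /ʃ/; each receives one epenthetic vowel.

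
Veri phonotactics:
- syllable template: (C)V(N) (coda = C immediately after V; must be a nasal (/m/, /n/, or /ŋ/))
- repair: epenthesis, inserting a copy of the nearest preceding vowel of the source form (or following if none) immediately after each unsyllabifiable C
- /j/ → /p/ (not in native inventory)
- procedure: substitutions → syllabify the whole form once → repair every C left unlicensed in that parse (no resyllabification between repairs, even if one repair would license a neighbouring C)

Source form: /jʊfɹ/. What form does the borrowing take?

pʊfʊɹʊ

Substitution: /j/ → /p/, giving /pʊfɹ/.
Syllabifying with onset maximization leaves /f/, /ɹ/ stranded (only a nasal (/m/, /n/, or /ŋ/) is licensed in coda position; onsets are limited to one consonant).
Inserting the epenthetic vowel yields /f/ → /fʊ/, /ɹ/ → /ɹʊ/.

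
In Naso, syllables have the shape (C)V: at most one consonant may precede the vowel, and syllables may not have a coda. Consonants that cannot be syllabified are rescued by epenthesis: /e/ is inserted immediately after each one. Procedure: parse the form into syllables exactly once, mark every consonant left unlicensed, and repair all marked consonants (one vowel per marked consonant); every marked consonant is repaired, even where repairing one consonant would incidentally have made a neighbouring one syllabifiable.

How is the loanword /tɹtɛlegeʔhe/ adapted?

teɹetɛlegeʔehe

Under (C)V, the unsyllabifiable consonants are /t/, /ɹ/, /ʔ/ (no codas are permitted; onsets are limited to one consonant).
Each unlicensed consonant becomes the onset of a new syllable: /t/ → /te/, /ɹ/ → /ɹe/, /ʔ/ → /ʔe/.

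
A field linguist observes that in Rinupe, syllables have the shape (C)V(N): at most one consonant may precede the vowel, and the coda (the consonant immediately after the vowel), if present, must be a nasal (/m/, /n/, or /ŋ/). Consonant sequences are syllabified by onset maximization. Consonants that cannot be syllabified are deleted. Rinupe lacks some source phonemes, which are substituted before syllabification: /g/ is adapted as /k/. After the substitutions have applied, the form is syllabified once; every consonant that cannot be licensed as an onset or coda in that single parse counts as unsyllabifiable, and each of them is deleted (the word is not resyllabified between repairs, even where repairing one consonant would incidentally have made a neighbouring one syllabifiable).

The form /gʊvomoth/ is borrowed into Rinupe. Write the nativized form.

Substitution: /g/ → /k/, giving /kʊvomoth/.
Syllabifying with onset maximization leaves /t/, /h/ stranded (only a nasal (/m/, /n/, or /ŋ/) is licensed in coda position; onsets are limited to one consonant).
Deleting the stranded consonants removes /t/, /h/.

kʊvomo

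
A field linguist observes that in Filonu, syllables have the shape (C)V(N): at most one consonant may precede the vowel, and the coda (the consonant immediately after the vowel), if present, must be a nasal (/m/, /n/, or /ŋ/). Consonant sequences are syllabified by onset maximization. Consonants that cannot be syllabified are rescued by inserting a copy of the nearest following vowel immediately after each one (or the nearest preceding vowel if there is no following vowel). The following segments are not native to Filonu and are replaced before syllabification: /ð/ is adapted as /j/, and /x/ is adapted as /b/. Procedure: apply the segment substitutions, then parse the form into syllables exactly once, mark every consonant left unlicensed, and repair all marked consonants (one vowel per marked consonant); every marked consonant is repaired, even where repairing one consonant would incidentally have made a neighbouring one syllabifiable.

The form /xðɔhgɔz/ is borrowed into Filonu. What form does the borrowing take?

bɔjɔhɔgɔzɔ

Substitution: /x/ → /b/, /ð/ → /j/, giving /bjɔhgɔz/.
Syllabifying with onset maximization leaves /b/, /h/, /z/ stranded (only a nasal (/m/, /n/, or /ŋ/) is licensed in coda position; onsets are limited to one consonant).
Epenthesis after each stranded consonant: /b/ → /bɔ/, /h/ → /hɔ/, /z/ → /zɔ/.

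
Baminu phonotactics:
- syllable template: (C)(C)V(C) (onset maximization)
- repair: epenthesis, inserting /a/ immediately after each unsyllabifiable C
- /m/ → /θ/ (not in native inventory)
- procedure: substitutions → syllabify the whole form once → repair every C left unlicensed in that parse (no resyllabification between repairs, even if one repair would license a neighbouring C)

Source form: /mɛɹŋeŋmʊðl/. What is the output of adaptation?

θɛɹŋeŋθʊðla

Substitution: /m/ → /θ/, giving /θɛɹŋeŋθʊðl/.
The consonants /l/ cannot be parsed into a legal (C)(C)V(C) syllable (at most one coda consonant is licensed; onsets may contain at most 2 consonants).
Each unlicensed consonant becomes the onset of a new syllable: /l/ → /la/.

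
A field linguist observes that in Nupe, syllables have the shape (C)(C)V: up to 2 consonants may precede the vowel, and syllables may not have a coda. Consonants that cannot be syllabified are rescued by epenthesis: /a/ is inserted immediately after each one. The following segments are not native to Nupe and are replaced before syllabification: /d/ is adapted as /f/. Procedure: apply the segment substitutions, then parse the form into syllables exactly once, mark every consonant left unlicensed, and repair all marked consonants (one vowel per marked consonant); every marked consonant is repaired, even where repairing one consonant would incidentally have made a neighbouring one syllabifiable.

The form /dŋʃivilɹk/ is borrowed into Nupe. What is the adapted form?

faŋʃivilaɹaka

Substitution: /d/ → /f/, giving /fŋʃivilɹk/.
Under (C)(C)V, the unsyllabifiable consonants are /f/, /l/, /ɹ/, /k/ (no codas are permitted; onsets may contain at most 2 consonants).
Epenthesis after each stranded consonant: /f/ → /fa/, /l/ → /la/, /ɹ/ → /ɹa/, /k/ → /ka/.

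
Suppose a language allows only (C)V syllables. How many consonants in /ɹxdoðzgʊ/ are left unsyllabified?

4

Under (C)V, the unsyllabifiable consonants are /ɹ/, /x/, /ð/, /z/ (no codas are permitted; onsets are limited to one consonant).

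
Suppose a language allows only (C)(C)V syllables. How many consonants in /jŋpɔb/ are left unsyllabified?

The consonants /j/, /b/ cannot be parsed into a legal (C)(C)V syllable (no codas are permitted; onsets may contain at most 2 consonants).

2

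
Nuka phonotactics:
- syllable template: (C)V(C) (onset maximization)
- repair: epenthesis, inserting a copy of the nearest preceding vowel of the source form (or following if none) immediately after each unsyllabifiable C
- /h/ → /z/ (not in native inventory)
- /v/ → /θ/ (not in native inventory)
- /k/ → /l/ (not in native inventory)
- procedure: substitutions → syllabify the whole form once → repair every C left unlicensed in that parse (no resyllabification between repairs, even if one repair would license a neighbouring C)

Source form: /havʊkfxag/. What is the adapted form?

Substitution: /h/ → /z/, /v/ → /θ/, /k/ → /l/, giving /zaθʊlfxag/.
Under (C)V(C), the unsyllabifiable consonants are /f/ (at most one coda consonant is licensed; onsets are limited to one consonant).
Each unlicensed consonant becomes the onset of a new syllable: /f/ → /fʊ/.

zaθʊlfʊxag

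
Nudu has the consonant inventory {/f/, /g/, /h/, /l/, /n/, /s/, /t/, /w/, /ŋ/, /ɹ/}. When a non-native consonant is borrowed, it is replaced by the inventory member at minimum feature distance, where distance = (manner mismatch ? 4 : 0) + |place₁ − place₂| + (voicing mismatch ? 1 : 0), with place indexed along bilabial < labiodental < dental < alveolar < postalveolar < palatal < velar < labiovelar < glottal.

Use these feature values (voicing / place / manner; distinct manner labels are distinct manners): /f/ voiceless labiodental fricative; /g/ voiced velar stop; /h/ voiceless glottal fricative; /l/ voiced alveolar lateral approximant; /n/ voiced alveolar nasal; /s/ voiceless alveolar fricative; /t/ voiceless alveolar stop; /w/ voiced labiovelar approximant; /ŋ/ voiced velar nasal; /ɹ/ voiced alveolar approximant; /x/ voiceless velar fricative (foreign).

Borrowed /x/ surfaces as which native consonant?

h

/h/ is closest: same manner (fricative), place distance 2 (velar→glottal), same voicing; total 2. Next closest is /s/ at distance 3.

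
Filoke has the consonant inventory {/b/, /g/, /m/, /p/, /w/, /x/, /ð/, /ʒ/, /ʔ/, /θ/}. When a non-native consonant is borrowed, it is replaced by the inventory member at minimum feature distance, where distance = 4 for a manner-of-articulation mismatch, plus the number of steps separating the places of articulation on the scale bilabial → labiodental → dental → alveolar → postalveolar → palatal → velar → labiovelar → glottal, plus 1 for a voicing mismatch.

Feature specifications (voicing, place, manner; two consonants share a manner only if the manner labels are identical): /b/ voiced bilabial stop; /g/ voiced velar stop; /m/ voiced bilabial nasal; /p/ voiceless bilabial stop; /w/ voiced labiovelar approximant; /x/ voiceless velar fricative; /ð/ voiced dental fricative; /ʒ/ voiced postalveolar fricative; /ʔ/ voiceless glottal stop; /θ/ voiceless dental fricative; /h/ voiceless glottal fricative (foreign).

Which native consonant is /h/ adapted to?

x

/x/ is closest: same manner (fricative), place distance 2 (glottal→velar), same voicing; total 2. Next closest is /ʔ/ at distance 4.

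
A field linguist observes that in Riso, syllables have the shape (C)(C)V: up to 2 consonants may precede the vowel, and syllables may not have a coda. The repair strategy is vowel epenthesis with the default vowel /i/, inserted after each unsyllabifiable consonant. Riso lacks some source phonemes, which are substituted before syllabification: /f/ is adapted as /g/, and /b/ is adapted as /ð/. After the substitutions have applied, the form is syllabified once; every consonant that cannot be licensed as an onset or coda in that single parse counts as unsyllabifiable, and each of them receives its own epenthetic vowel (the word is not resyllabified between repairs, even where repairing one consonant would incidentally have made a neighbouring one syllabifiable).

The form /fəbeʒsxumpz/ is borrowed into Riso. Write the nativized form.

gəðeʒisxumipizi

Substitution: /f/ → /g/, /b/ → /ð/, giving /gəðeʒsxumpz/.
Under (C)(C)V, the unsyllabifiable consonants are /ʒ/, /m/, /p/, /z/ (no codas are permitted; onsets may contain at most 2 consonants).
Epenthesis after each stranded consonant: /ʒ/ → /ʒi/, /m/ → /mi/, /p/ → /pi/, /z/ → /zi/.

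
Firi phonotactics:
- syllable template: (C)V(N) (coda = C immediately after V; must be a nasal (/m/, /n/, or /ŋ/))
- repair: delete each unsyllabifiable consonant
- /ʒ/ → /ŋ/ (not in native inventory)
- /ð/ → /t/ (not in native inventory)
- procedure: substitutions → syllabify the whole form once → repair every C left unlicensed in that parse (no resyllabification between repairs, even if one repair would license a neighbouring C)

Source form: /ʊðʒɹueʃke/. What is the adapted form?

Substitution: /ð/ → /t/, /ʒ/ → /ŋ/, giving /ʊtŋɹueʃke/.
Under (C)V(N), the unsyllabifiable consonants are /t/, /ŋ/, /ʃ/ (only a nasal (/m/, /n/, or /ŋ/) is licensed in coda position; onsets are limited to one consonant).
Deleting the stranded consonants removes /t/, /ŋ/, /ʃ/.

ʊɹueke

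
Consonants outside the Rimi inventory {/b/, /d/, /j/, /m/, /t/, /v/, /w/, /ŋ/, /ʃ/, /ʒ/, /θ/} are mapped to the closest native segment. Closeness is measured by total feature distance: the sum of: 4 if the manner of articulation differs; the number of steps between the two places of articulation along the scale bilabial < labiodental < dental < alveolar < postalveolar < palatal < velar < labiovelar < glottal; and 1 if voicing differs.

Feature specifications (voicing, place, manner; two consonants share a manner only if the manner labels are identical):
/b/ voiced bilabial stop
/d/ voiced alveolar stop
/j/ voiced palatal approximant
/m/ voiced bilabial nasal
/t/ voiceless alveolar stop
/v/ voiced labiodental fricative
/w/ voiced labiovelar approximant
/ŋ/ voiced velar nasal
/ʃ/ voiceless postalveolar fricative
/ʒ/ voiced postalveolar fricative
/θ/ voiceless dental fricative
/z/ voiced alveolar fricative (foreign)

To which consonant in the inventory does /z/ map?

ʒ

/ʒ/ is closest: same manner (fricative), place distance 1 (alveolar→postalveolar), same voicing; total 1. Next closest is /v/ at distance 2.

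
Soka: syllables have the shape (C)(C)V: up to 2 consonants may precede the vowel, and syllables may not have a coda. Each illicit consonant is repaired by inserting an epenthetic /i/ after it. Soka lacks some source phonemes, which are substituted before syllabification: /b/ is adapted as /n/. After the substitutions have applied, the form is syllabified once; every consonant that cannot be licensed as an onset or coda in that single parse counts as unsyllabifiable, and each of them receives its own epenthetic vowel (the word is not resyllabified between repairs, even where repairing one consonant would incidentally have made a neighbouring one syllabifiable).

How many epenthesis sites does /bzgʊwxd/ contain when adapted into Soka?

After substitution the input is /nzgʊwxd/.
The unsyllabifiable consonants are /n/, /w/, /x/, /d/; each receives one epenthetic vowel.

4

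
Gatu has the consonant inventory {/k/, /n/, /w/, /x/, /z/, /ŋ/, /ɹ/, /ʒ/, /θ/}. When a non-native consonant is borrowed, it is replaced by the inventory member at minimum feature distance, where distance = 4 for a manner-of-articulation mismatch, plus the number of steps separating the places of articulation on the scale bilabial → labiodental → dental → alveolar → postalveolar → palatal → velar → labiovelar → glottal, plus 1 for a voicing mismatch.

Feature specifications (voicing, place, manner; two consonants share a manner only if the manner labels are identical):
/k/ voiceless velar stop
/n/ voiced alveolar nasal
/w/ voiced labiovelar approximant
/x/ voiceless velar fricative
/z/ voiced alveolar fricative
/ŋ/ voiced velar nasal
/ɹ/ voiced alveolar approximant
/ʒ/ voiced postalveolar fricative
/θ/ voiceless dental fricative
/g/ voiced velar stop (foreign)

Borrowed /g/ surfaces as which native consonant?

k

/k/ is closest: same manner (stop), place distance 0 (velar→velar), voicing differs (+1); total 1. Next closest is /ŋ/ at distance 4.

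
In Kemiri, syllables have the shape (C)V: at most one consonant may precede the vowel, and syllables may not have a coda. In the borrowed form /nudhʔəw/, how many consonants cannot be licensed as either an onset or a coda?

Syllabifying with onset maximization leaves /d/, /h/, /w/ stranded (no codas are permitted; onsets are limited to one consonant).

3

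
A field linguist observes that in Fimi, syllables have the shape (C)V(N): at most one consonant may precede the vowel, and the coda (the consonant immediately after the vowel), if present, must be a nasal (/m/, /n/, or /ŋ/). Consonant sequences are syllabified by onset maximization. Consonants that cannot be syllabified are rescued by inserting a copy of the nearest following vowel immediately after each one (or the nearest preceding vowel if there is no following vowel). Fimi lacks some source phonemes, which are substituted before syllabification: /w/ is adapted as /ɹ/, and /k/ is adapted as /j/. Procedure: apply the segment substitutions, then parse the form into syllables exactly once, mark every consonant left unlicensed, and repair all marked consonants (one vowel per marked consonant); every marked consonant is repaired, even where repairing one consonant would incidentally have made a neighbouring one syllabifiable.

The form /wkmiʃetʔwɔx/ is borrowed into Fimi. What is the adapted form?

ɹijimiʃetɔʔɔɹɔxɔ

Substitution: /w/ → /ɹ/, /k/ → /j/, giving /ɹjmiʃetʔɹɔx/.
Under (C)V(N), the unsyllabifiable consonants are /ɹ/, /j/, /t/, /ʔ/, /x/ (only a nasal (/m/, /n/, or /ŋ/) is licensed in coda position; onsets are limited to one consonant).
Each unlicensed consonant becomes the onset of a new syllable: /ɹ/ → /ɹi/, /j/ → /ji/, /t/ → /tɔ/, /ʔ/ → /ʔɔ/, /x/ → /xɔ/.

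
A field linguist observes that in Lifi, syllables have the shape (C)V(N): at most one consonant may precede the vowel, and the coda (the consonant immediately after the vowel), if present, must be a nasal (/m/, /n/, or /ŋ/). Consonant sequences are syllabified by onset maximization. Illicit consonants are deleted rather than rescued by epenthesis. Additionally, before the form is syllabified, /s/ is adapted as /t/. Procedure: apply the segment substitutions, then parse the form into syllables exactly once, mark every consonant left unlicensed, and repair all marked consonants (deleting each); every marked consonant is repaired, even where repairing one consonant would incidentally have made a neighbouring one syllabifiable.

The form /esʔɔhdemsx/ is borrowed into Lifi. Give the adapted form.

Substitution: /s/ → /t/, giving /etʔɔhdemtx/.
Syllabifying with onset maximization leaves /t/, /h/, /t/, /x/ stranded (only a nasal (/m/, /n/, or /ŋ/) is licensed in coda position; onsets are limited to one consonant).
Deleting the stranded consonants removes /t/, /h/, /t/, /x/.

eʔɔdem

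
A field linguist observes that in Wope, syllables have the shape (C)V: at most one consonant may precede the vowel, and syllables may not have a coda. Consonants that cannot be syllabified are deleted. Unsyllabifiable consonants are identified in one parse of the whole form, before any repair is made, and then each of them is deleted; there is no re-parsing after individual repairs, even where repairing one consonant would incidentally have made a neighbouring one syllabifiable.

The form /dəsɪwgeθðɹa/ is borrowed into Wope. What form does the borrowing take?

dəsɪgeɹa

Under (C)V, the unsyllabifiable consonants are /w/, /θ/, /ð/ (no codas are permitted; onsets are limited to one consonant).
Deletion applies to /w/, /θ/, /ð/.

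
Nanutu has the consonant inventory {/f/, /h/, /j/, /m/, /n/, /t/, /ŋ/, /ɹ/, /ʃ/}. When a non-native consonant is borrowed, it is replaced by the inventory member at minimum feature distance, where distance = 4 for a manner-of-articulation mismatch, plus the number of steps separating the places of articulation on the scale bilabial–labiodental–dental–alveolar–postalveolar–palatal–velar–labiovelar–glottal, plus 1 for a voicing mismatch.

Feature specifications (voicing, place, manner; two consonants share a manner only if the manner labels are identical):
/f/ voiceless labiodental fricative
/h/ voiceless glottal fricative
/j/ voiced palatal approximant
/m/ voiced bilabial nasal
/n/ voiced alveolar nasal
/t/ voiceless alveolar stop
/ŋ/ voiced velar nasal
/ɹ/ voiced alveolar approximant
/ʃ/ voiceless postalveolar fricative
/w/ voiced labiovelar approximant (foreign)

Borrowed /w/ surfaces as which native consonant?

j

/j/ is closest: same manner (approximant), place distance 2 (labiovelar→palatal), same voicing; total 2. Next closest is /ɹ/ at distance 4.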